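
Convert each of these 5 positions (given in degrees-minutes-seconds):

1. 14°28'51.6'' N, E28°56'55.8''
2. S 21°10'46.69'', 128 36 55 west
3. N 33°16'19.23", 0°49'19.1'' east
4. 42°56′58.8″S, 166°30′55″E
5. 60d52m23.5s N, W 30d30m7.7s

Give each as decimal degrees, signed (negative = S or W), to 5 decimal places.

1. 14.48100, 28.94883
2. -21.17964, -128.61528
3. 33.27201, 0.82197
4. -42.94967, 166.51528
5. 60.87319, -30.50214

Point 1:
  Latitude: 14 + 28/60 + 51.6/3600 = 14.481000
  N ⇒ keep positive
  Lon: 28° + 56/60 + 55.8/3600 = 28 + 0.933333 + 0.015500 = 28.948833
  E ⇒ keep positive
Point 2:
  Lat: 21° + 10/60 + 46.69/3600 = 21 + 0.166667 + 0.012969 = 21.179636
  S ⇒ negate
  Lon: 36′ + 55″ = 36.91667′; 128 + 36.91667/60 = 128.615278
  W ⇒ negate
Point 3:
  Lat: 33° + 16/60 + 19.23/3600 = 33 + 0.266667 + 0.005342 = 33.272008
  N ⇒ keep positive
  Lon: 49′ + 19.1″ = 49.31833′; 0 + 49.31833/60 = 0.821972
  E → positive
Point 4:
  Latitude: 42° + 56/60 + 58.8/3600 = 42 + 0.933333 + 0.016333 = 42.949667
  S ⇒ negate
  Longitude: 166 + 30/60 + 55/3600 = 166.515278
  E → positive
Point 5:
  Lat: 60° + 52/60 + 23.5/3600 = 60 + 0.866667 + 0.006528 = 60.873194
  N ⇒ keep positive
  Longitude: 30° + 30/60 + 7.7/3600 = 30 + 0.500000 + 0.002139 = 30.502139
  W → negative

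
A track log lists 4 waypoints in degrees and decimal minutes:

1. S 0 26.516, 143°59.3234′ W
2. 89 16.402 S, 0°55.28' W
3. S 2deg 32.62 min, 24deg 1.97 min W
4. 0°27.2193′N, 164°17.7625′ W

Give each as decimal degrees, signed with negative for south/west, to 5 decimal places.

Point 1:
  Latitude: 26.516′ = 0.441933°; total 0.441933
  hemisphere S, so the sign is −
  λ: 143 + 59.3234/60 = 143.988723
  W → negative
Point 2:
  Lat: 89 + 16.402/60 = 89.273367
  S ⇒ negate
  λ: 0 + 55.28/60 = 0.921333
  W ⇒ negate
Point 3:
  Lat: 2 + 32.62/60 = 2.543667
  S ⇒ negate
  Longitude: 24 + 1.97/60 = 24.032833
  hemisphere W, so the sign is −
Point 4:
  Latitude: 27.2193′ = 0.453655°; total 0.453655
  N → positive
  λ: 17.7625′ = 0.296042°; total 164.296042
  W ⇒ negate

1. -0.44193, -143.98872
2. -89.27337, -0.92133
3. -2.54367, -24.03283
4. 0.45366, -164.29604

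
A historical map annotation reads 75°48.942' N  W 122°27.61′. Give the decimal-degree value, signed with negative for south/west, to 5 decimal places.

φ: 75 + 48.942/60 = 75.815700
N ⇒ keep positive
Longitude: 122 + 27.61/60 = 122.460167
W ⇒ negate

75.81570, -122.46017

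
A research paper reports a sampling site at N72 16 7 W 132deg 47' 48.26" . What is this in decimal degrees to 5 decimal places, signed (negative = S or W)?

72.26861, -132.79674

Latitude: 72° + 16/60 + 7/3600 = 72 + 0.266667 + 0.001944 = 72.268611
N → positive
Longitude: 132° + 47/60 + 48.26/3600 = 132 + 0.783333 + 0.013406 = 132.796739
W ⇒ negate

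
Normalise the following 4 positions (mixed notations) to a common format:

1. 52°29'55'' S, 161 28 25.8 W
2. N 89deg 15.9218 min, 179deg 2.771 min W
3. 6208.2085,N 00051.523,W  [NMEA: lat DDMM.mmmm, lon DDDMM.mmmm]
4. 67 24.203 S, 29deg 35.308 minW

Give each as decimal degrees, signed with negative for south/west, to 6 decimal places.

Point 1:
  φ: 52° + 29/60 + 55/3600 = 52 + 0.483333 + 0.015278 = 52.4986111
  hemisphere S, so the sign is −
  Lon: 161° + 28/60 + 25.8/3600 = 161 + 0.466667 + 0.007167 = 161.4738333
  hemisphere W, so the sign is −
Point 2:
  φ: 89 + 15.9218/60 = 89.2653633
  N ⇒ keep positive
  λ: 179 + 2.771/60 = 179.0461833
  hemisphere W, so the sign is −
Point 3:
  φ: split at 2 digits → 62° and 8.2085′; 62 + 8.2085/60 = 62.1368083
  N → positive
  Longitude: split at 3 digits → 000° and 51.523′; 0 + 51.523/60 = 0.8587167
  hemisphere W, so the sign is −
Point 4:
  φ: 24.203′ = 0.403383°; total 67.4033833
  S ⇒ negate
  Longitude: 35.308′ = 0.588467°; total 29.5884667
  W ⇒ negate

1. -52.498611, -161.473833
2. 89.265363, -179.046183
3. 62.136808, -0.858717
4. -67.403383, -29.588467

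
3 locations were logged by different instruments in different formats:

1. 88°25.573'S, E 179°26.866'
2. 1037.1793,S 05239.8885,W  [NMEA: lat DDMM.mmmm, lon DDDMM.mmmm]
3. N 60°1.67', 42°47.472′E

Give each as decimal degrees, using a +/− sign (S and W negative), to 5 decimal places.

Point 1:
  Latitude: 25.573′ = 0.426217°; total 88.426217
  S → negative
  λ: 26.866′ = 0.447767°; total 179.447767
  E ⇒ keep positive
Point 2:
  Lat: split at 2 digits → 10° and 37.1793′; 10 + 37.1793/60 = 10.619655
  hemisphere S, so the sign is −
  Longitude: degrees = first 3 digits = 52, minutes = 39.8885; 52 + 39.8885/60 = 52.664808
  W → negative
Point 3:
  φ: 1.67′ = 0.027833°; total 60.027833
  N → positive
  λ: 47.472′ = 0.791200°; total 42.791200
  E ⇒ keep positive

1. -88.42622, 179.44777
2. -10.61966, -52.66481
3. 60.02783, 42.79120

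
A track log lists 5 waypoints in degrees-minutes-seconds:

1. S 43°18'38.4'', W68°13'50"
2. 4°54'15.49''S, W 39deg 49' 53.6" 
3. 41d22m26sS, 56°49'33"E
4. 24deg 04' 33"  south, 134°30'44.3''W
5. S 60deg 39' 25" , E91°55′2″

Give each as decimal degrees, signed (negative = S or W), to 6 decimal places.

1. -43.310667, -68.230556
2. -4.904303, -39.831556
3. -41.373889, 56.825833
4. -24.075833, -134.512306
5. -60.656944, 91.917222

Point 1:
  Latitude: 43 + 18/60 + 38.4/3600 = 43.3106667
  hemisphere S, so the sign is −
  Lon: 68 + 13/60 + 50/3600 = 68.2305556
  W ⇒ negate
Point 2:
  Latitude: 4 + 54/60 + 15.49/3600 = 4.9043028
  hemisphere S, so the sign is −
  λ: 39° + 49/60 + 53.6/3600 = 39 + 0.816667 + 0.014889 = 39.8315556
  hemisphere W, so the sign is −
Point 3:
  Lat: 22′ + 26″ = 22.43333′; 41 + 22.43333/60 = 41.3738889
  S ⇒ negate
  Lon: 56° + 49/60 + 33/3600 = 56 + 0.816667 + 0.009167 = 56.8258333
  E → positive
Point 4:
  φ: 24° + 4/60 + 33/3600 = 24 + 0.066667 + 0.009167 = 24.0758333
  S → negative
  Lon: 30′ + 44.3″ = 30.73833′; 134 + 30.73833/60 = 134.5123056
  W ⇒ negate
Point 5:
  Lat: 60° + 39/60 + 25/3600 = 60 + 0.650000 + 0.006944 = 60.6569444
  S ⇒ negate
  Longitude: 91 + 55/60 + 2/3600 = 91.9172222
  E → positive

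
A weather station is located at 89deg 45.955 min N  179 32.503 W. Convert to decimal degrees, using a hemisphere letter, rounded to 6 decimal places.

Lat: 89 + 45.955/60 = 89.7659167
λ: 179 + 32.503/60 = 179.5417167

89.765917° N, 179.541717° W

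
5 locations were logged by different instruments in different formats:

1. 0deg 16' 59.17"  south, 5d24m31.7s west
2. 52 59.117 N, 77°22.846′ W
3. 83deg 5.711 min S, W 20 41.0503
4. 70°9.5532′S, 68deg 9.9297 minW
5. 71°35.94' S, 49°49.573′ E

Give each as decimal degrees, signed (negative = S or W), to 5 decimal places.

1. -0.28310, -5.40881
2. 52.98528, -77.38077
3. -83.09518, -20.68417
4. -70.15922, -68.16550
5. -71.59900, 49.82622

Point 1:
  Latitude: 16′ + 59.17″ = 16.98617′; 0 + 16.98617/60 = 0.283103
  hemisphere S, so the sign is −
  Lon: 5 + 24/60 + 31.7/3600 = 5.408806
  W → negative
Point 2:
  Latitude: 52 + 59.117/60 = 52.985283
  N → positive
  Longitude: 77 + 22.846/60 = 77.380767
  W → negative
Point 3:
  Lat: 5.711′ = 0.095183°; total 83.095183
  hemisphere S, so the sign is −
  Longitude: 41.0503′ = 0.684172°; total 20.684172
  hemisphere W, so the sign is −
Point 4:
  Lat: 70 + 9.5532/60 = 70.159220
  hemisphere S, so the sign is −
  λ: 68 + 9.9297/60 = 68.165495
  W ⇒ negate
Point 5:
  φ: 71 + 35.94/60 = 71.599000
  S ⇒ negate
  Lon: 49 + 49.573/60 = 49.826217
  E ⇒ keep positive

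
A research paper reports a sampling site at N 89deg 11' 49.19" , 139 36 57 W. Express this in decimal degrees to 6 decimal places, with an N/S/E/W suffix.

89.196997° N, 139.615833° W

Lat: 89 + 11/60 + 49.19/3600 = 89.1969972
Longitude: 139° + 36/60 + 57/3600 = 139 + 0.600000 + 0.015833 = 139.6158333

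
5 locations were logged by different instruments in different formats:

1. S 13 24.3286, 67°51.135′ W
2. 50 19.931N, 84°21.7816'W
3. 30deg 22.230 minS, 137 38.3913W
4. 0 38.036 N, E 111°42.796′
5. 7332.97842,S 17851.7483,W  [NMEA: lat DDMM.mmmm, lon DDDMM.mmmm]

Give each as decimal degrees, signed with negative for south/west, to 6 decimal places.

Point 1:
  φ: 24.3286′ = 0.405477°; total 13.4054767
  S → negative
  Lon: 51.135′ = 0.852250°; total 67.8522500
  hemisphere W, so the sign is −
Point 2:
  φ: 50 + 19.931/60 = 50.3321833
  N ⇒ keep positive
  λ: 84 + 21.7816/60 = 84.3630267
  W → negative
Point 3:
  φ: 30 + 22.23/60 = 30.3705000
  S ⇒ negate
  Longitude: 137 + 38.3913/60 = 137.6398550
  W ⇒ negate
Point 4:
  Lat: 0 + 38.036/60 = 0.6339333
  N ⇒ keep positive
  Longitude: 111 + 42.796/60 = 111.7132667
  E → positive
Point 5:
  φ: degrees = first 2 digits = 73, minutes = 32.97842; 73 + 32.97842/60 = 73.5496403
  S ⇒ negate
  λ: degrees = first 3 digits = 178, minutes = 51.7483; 178 + 51.7483/60 = 178.8624717
  W ⇒ negate

1. -13.405477, -67.852250
2. 50.332183, -84.363027
3. -30.370500, -137.639855
4. 0.633933, 111.713267
5. -73.549640, -178.862472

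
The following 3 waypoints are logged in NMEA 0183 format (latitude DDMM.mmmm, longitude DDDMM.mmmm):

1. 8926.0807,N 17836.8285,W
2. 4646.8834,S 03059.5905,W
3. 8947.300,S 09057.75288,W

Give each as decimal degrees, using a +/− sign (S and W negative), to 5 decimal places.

1. 89.43468, -178.61381
2. -46.78139, -30.99318
3. -89.78833, -90.96255

Point 1:
  φ: degrees = first 2 digits = 89, minutes = 26.0807; 89 + 26.0807/60 = 89.434678
  N ⇒ keep positive
  Lon: split at 3 digits → 178° and 36.8285′; 178 + 36.8285/60 = 178.613808
  W ⇒ negate
Point 2:
  φ: split at 2 digits → 46° and 46.8834′; 46 + 46.8834/60 = 46.781390
  S ⇒ negate
  Lon: split at 3 digits → 030° and 59.5905′; 30 + 59.5905/60 = 30.993175
  W → negative
Point 3:
  Lat: split at 2 digits → 89° and 47.3′; 89 + 47.3/60 = 89.788333
  hemisphere S, so the sign is −
  Longitude: split at 3 digits → 090° and 57.75288′; 90 + 57.75288/60 = 90.962548
  W → negative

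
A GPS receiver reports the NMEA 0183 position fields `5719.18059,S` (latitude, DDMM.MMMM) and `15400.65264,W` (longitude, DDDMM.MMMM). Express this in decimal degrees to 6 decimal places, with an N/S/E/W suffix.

Lat: degrees = first 2 digits = 57, minutes = 19.18059; 57 + 19.18059/60 = 57.3196765
λ: degrees = first 3 digits = 154, minutes = 0.65264; 154 + 0.65264/60 = 154.0108773

57.319677° S, 154.010877° W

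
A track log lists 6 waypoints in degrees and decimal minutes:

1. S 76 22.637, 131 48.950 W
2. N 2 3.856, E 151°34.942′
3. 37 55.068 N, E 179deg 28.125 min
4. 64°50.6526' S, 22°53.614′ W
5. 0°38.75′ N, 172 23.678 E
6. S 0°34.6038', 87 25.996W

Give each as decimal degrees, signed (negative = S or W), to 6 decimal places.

1. -76.377283, -131.815833
2. 2.064267, 151.582367
3. 37.917800, 179.468750
4. -64.844210, -22.893567
5. 0.645833, 172.394633
6. -0.576730, -87.433267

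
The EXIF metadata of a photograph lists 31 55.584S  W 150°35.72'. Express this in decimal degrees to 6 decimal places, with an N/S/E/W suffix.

Lat: 31 + 55.584/60 = 31.9264000
Longitude: 35.72′ = 0.595333°; total 150.5953333

31.926400° S, 150.595333° W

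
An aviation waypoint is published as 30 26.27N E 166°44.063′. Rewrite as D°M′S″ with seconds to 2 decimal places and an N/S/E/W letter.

φ: fractional minutes 0.27000 × 60 = 16.2000″
Lon: fractional minutes 0.06300 × 60 = 3.7800″

30°26′16.20″ N, 166°44′3.78″ E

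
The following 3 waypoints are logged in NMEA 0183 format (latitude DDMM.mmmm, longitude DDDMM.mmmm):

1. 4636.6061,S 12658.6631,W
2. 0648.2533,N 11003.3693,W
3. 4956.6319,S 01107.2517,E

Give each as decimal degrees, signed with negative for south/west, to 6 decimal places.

1. -46.610102, -126.977718
2. 6.804222, -110.056155
3. -49.943865, 11.120862

Point 1:
  φ: split at 2 digits → 46° and 36.6061′; 46 + 36.6061/60 = 46.6101017
  S ⇒ negate
  Lon: split at 3 digits → 126° and 58.6631′; 126 + 58.6631/60 = 126.9777183
  W → negative
Point 2:
  Lat: split at 2 digits → 06° and 48.2533′; 6 + 48.2533/60 = 6.8042217
  N ⇒ keep positive
  λ: degrees = first 3 digits = 110, minutes = 3.3693; 110 + 3.3693/60 = 110.0561550
  hemisphere W, so the sign is −
Point 3:
  Latitude: degrees = first 2 digits = 49, minutes = 56.6319; 49 + 56.6319/60 = 49.9438650
  hemisphere S, so the sign is −
  Longitude: degrees = first 3 digits = 11, minutes = 7.2517; 11 + 7.2517/60 = 11.1208617
  E → positive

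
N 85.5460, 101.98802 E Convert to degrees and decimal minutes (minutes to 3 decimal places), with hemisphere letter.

Lat: fractional part 0.546000 → 32.76000 minutes
Lon: 101° + 0.988020 × 60 = 101° 59.28120′

85° 32.760′ N, 101° 59.281′ E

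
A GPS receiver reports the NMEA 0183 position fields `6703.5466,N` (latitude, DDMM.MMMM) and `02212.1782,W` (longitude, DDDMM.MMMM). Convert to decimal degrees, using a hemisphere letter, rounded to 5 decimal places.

67.05911° N, 22.20297° W

Latitude: split at 2 digits → 67° and 3.5466′; 67 + 3.5466/60 = 67.059110
Lon: degrees = first 3 digits = 22, minutes = 12.1782; 22 + 12.1782/60 = 22.202970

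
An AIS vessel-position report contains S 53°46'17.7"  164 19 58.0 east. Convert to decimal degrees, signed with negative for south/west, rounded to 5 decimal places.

-53.77158, 164.33278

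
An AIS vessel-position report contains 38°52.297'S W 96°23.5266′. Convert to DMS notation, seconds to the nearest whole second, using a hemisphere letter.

38°52′18″ S, 96°23′32″ W

Latitude: fractional minutes 0.29700 × 60 = 17.82″
Longitude: 23.52660′ → 23′ and 0.52660 × 60 = 31.60″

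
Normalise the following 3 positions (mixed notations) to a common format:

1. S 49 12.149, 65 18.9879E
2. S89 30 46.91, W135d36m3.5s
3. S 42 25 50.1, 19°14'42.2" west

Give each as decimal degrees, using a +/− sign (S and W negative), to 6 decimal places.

1. -49.202483, 65.316465
2. -89.513031, -135.600972
3. -42.430583, -19.245056

Point 1:
  φ: 49 + 12.149/60 = 49.2024833
  S → negative
  Longitude: 18.9879′ = 0.316465°; total 65.3164650
  E ⇒ keep positive
Point 2:
  Latitude: 30′ + 46.91″ = 30.78183′; 89 + 30.78183/60 = 89.5130306
  hemisphere S, so the sign is −
  Longitude: 36′ + 3.5″ = 36.05833′; 135 + 36.05833/60 = 135.6009722
  W → negative
Point 3:
  φ: 42 + 25/60 + 50.1/3600 = 42.4305833
  S ⇒ negate
  Lon: 19 + 14/60 + 42.2/3600 = 19.2450556
  W ⇒ negate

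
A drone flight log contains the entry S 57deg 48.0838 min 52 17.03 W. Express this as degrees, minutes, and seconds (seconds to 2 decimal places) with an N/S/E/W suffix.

57°48′5.03″ S, 52°17′1.80″ W

φ: fractional minutes 0.08380 × 60 = 5.0280″
Lon: 17.03000′ → 17′ and 0.03000 × 60 = 1.8000″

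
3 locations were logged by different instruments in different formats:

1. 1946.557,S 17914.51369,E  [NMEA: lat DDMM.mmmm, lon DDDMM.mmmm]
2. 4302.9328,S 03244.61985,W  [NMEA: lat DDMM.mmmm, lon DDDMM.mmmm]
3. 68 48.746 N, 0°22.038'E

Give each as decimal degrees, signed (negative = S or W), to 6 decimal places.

Point 1:
  Latitude: degrees = first 2 digits = 19, minutes = 46.557; 19 + 46.557/60 = 19.7759500
  S → negative
  λ: degrees = first 3 digits = 179, minutes = 14.51369; 179 + 14.51369/60 = 179.2418948
  E ⇒ keep positive
Point 2:
  φ: split at 2 digits → 43° and 2.9328′; 43 + 2.9328/60 = 43.0488800
  hemisphere S, so the sign is −
  λ: degrees = first 3 digits = 32, minutes = 44.61985; 32 + 44.61985/60 = 32.7436642
  W ⇒ negate
Point 3:
  Latitude: 48.746′ = 0.812433°; total 68.8124333
  N → positive
  Lon: 22.038′ = 0.367300°; total 0.3673000
  E → positive

1. -19.775950, 179.241895
2. -43.048880, -32.743664
3. 68.812433, 0.367300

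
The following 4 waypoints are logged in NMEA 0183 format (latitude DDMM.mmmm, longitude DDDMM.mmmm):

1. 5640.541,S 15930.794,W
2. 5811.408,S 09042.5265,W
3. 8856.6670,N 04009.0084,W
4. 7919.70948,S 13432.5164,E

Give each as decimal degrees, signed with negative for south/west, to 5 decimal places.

Point 1:
  Lat: degrees = first 2 digits = 56, minutes = 40.541; 56 + 40.541/60 = 56.675683
  S → negative
  Lon: split at 3 digits → 159° and 30.794′; 159 + 30.794/60 = 159.513233
  W ⇒ negate
Point 2:
  Latitude: degrees = first 2 digits = 58, minutes = 11.408; 58 + 11.408/60 = 58.190133
  S ⇒ negate
  Lon: split at 3 digits → 090° and 42.5265′; 90 + 42.5265/60 = 90.708775
  W → negative
Point 3:
  Lat: split at 2 digits → 88° and 56.667′; 88 + 56.667/60 = 88.944450
  N ⇒ keep positive
  Longitude: degrees = first 3 digits = 40, minutes = 9.0084; 40 + 9.0084/60 = 40.150140
  W ⇒ negate
Point 4:
  φ: degrees = first 2 digits = 79, minutes = 19.70948; 79 + 19.70948/60 = 79.328491
  S ⇒ negate
  Longitude: degrees = first 3 digits = 134, minutes = 32.5164; 134 + 32.5164/60 = 134.541940
  E → positive

1. -56.67568, -159.51323
2. -58.19013, -90.70878
3. 88.94445, -40.15014
4. -79.32849, 134.54194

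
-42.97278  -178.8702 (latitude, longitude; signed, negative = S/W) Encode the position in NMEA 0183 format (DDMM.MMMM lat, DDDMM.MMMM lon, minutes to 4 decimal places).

4258.3668,S / 17852.2120,W

Latitude is negative → S; |value| = 42.972780
Lat: fractional part 0.972780 → 58.366800 minutes
Longitude is negative → W; |value| = 178.870200
λ: minutes = (178.870200 − 178) × 60 = 52.212000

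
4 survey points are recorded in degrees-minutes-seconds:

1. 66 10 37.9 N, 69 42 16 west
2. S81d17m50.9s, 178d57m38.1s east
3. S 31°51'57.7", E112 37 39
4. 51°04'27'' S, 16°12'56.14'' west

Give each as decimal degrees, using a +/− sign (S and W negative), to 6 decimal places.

1. 66.177194, -69.704444
2. -81.297472, 178.960583
3. -31.866028, 112.627500
4. -51.074167, -16.215594

Point 1:
  Latitude: 66 + 10/60 + 37.9/3600 = 66.1771944
  N ⇒ keep positive
  Longitude: 69 + 42/60 + 16/3600 = 69.7044444
  hemisphere W, so the sign is −
Point 2:
  φ: 17′ + 50.9″ = 17.84833′; 81 + 17.84833/60 = 81.2974722
  S ⇒ negate
  Longitude: 178° + 57/60 + 38.1/3600 = 178 + 0.950000 + 0.010583 = 178.9605833
  E → positive
Point 3:
  Lat: 31 + 51/60 + 57.7/3600 = 31.8660278
  S ⇒ negate
  λ: 37′ + 39″ = 37.65000′; 112 + 37.65000/60 = 112.6275000
  E → positive
Point 4:
  Latitude: 4′ + 27″ = 4.45000′; 51 + 4.45000/60 = 51.0741667
  hemisphere S, so the sign is −
  Longitude: 12′ + 56.14″ = 12.93567′; 16 + 12.93567/60 = 16.2155944
  W → negative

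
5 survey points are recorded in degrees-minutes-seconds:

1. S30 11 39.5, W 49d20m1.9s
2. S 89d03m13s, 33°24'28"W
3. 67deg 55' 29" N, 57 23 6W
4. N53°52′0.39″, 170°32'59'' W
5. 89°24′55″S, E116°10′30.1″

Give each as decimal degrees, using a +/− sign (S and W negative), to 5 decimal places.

1. -30.19431, -49.33386
2. -89.05361, -33.40778
3. 67.92472, -57.38500
4. 53.86678, -170.54972
5. -89.41528, 116.17503

Point 1:
  Lat: 30 + 11/60 + 39.5/3600 = 30.194306
  hemisphere S, so the sign is −
  Lon: 49 + 20/60 + 1.9/3600 = 49.333861
  hemisphere W, so the sign is −
Point 2:
  Latitude: 89 + 3/60 + 13/3600 = 89.053611
  S → negative
  Longitude: 24′ + 28″ = 24.46667′; 33 + 24.46667/60 = 33.407778
  W ⇒ negate
Point 3:
  Lat: 67° + 55/60 + 29/3600 = 67 + 0.916667 + 0.008056 = 67.924722
  N → positive
  Longitude: 57° + 23/60 + 6/3600 = 57 + 0.383333 + 0.001667 = 57.385000
  W ⇒ negate
Point 4:
  Latitude: 53° + 52/60 + 0.39/3600 = 53 + 0.866667 + 0.000108 = 53.866775
  N → positive
  λ: 170 + 32/60 + 59/3600 = 170.549722
  W ⇒ negate
Point 5:
  φ: 89 + 24/60 + 55/3600 = 89.415278
  S → negative
  λ: 116° + 10/60 + 30.1/3600 = 116 + 0.166667 + 0.008361 = 116.175028
  E ⇒ keep positive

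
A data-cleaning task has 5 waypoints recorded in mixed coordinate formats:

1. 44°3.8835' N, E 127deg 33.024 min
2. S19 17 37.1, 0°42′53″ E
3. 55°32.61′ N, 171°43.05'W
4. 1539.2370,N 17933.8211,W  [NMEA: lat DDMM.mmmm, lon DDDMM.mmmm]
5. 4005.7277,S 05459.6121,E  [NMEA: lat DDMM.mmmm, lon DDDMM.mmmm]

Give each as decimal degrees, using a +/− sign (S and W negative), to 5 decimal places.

Point 1:
  φ: 44 + 3.8835/60 = 44.064725
  N → positive
  Lon: 33.024′ = 0.550400°; total 127.550400
  E → positive
Point 2:
  φ: 17′ + 37.1″ = 17.61833′; 19 + 17.61833/60 = 19.293639
  hemisphere S, so the sign is −
  Longitude: 42′ + 53″ = 42.88333′; 0 + 42.88333/60 = 0.714722
  E → positive
Point 3:
  Latitude: 55 + 32.61/60 = 55.543500
  N ⇒ keep positive
  λ: 43.05′ = 0.717500°; total 171.717500
  W → negative
Point 4:
  Lat: split at 2 digits → 15° and 39.237′; 15 + 39.237/60 = 15.653950
  N ⇒ keep positive
  Lon: degrees = first 3 digits = 179, minutes = 33.8211; 179 + 33.8211/60 = 179.563685
  W ⇒ negate
Point 5:
  Latitude: split at 2 digits → 40° and 5.7277′; 40 + 5.7277/60 = 40.095462
  S → negative
  Lon: degrees = first 3 digits = 54, minutes = 59.6121; 54 + 59.6121/60 = 54.993535
  E → positive

1. 44.06473, 127.55040
2. -19.29364, 0.71472
3. 55.54350, -171.71750
4. 15.65395, -179.56369
5. -40.09546, 54.99354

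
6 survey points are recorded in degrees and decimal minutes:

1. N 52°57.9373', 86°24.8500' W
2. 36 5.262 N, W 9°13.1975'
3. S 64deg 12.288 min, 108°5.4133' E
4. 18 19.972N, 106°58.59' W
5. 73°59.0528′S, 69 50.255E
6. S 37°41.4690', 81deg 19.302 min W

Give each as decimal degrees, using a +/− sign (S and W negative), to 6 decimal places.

Point 1:
  Latitude: 52 + 57.9373/60 = 52.9656217
  N ⇒ keep positive
  Longitude: 86 + 24.85/60 = 86.4141667
  W ⇒ negate
Point 2:
  φ: 5.262′ = 0.087700°; total 36.0877000
  N ⇒ keep positive
  λ: 13.1975′ = 0.219958°; total 9.2199583
  W → negative
Point 3:
  Latitude: 12.288′ = 0.204800°; total 64.2048000
  S → negative
  Lon: 108 + 5.4133/60 = 108.0902217
  E ⇒ keep positive
Point 4:
  Lat: 19.972′ = 0.332867°; total 18.3328667
  N → positive
  λ: 58.59′ = 0.976500°; total 106.9765000
  W ⇒ negate
Point 5:
  Lat: 59.0528′ = 0.984213°; total 73.9842133
  S ⇒ negate
  Lon: 69 + 50.255/60 = 69.8375833
  E ⇒ keep positive
Point 6:
  Latitude: 41.469′ = 0.691150°; total 37.6911500
  S ⇒ negate
  Lon: 81 + 19.302/60 = 81.3217000
  W → negative

1. 52.965622, -86.414167
2. 36.087700, -9.219958
3. -64.204800, 108.090222
4. 18.332867, -106.976500
5. -73.984213, 69.837583
6. -37.691150, -81.321700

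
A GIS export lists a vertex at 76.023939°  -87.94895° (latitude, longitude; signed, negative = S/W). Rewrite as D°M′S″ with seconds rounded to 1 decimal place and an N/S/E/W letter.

76°01′26.2″ N, 87°56′56.2″ W

Lat: 0.023939 × 60 = 1.43634′ → 1′, remainder × 60 = 26.180″
Longitude is negative → W; |value| = 87.948950
λ: whole degrees 87; 56.93700′ → 56′ and 56.220″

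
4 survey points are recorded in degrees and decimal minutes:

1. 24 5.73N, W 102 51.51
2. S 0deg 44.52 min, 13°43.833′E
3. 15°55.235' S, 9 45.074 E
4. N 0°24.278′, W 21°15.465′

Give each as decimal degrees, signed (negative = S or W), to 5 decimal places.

1. 24.09550, -102.85850
2. -0.74200, 13.73055
3. -15.92058, 9.75123
4. 0.40463, -21.25775

Point 1:
  φ: 24 + 5.73/60 = 24.095500
  N → positive
  λ: 51.51′ = 0.858500°; total 102.858500
  hemisphere W, so the sign is −
Point 2:
  Latitude: 44.52′ = 0.742000°; total 0.742000
  S ⇒ negate
  λ: 13 + 43.833/60 = 13.730550
  E ⇒ keep positive
Point 3:
  φ: 55.235′ = 0.920583°; total 15.920583
  hemisphere S, so the sign is −
  λ: 9 + 45.074/60 = 9.751233
  E → positive
Point 4:
  Latitude: 24.278′ = 0.404633°; total 0.404633
  N → positive
  λ: 21 + 15.465/60 = 21.257750
  hemisphere W, so the sign is −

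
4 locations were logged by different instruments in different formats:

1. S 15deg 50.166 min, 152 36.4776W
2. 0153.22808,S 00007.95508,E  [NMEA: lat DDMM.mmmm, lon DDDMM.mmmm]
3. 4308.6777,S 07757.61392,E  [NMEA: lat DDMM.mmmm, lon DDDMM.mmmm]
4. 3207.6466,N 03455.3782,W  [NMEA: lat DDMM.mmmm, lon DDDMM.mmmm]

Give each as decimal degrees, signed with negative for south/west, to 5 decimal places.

Point 1:
  Lat: 15 + 50.166/60 = 15.836100
  hemisphere S, so the sign is −
  λ: 152 + 36.4776/60 = 152.607960
  hemisphere W, so the sign is −
Point 2:
  Latitude: split at 2 digits → 01° and 53.22808′; 1 + 53.22808/60 = 1.887135
  hemisphere S, so the sign is −
  Longitude: degrees = first 3 digits = 0, minutes = 7.95508; 0 + 7.95508/60 = 0.132585
  E ⇒ keep positive
Point 3:
  φ: degrees = first 2 digits = 43, minutes = 8.6777; 43 + 8.6777/60 = 43.144628
  S ⇒ negate
  Lon: split at 3 digits → 077° and 57.61392′; 77 + 57.61392/60 = 77.960232
  E ⇒ keep positive
Point 4:
  Latitude: degrees = first 2 digits = 32, minutes = 7.6466; 32 + 7.6466/60 = 32.127443
  N ⇒ keep positive
  Longitude: split at 3 digits → 034° and 55.3782′; 34 + 55.3782/60 = 34.922970
  W → negative

1. -15.83610, -152.60796
2. -1.88713, 0.13258
3. -43.14463, 77.96023
4. 32.12744, -34.92297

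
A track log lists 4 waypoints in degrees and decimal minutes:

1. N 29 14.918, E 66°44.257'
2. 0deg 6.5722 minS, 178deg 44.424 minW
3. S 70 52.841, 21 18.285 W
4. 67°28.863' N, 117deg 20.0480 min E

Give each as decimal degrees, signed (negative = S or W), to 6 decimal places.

1. 29.248633, 66.737617
2. -0.109537, -178.740400
3. -70.880683, -21.304750
4. 67.481050, 117.334133

Point 1:
  Lat: 14.918′ = 0.248633°; total 29.2486333
  N ⇒ keep positive
  Longitude: 44.257′ = 0.737617°; total 66.7376167
  E ⇒ keep positive
Point 2:
  Latitude: 6.5722′ = 0.109537°; total 0.1095367
  hemisphere S, so the sign is −
  Longitude: 44.424′ = 0.740400°; total 178.7404000
  W ⇒ negate
Point 3:
  φ: 70 + 52.841/60 = 70.8806833
  S → negative
  Longitude: 21 + 18.285/60 = 21.3047500
  W → negative
Point 4:
  Latitude: 28.863′ = 0.481050°; total 67.4810500
  N ⇒ keep positive
  λ: 117 + 20.048/60 = 117.3341333
  E ⇒ keep positive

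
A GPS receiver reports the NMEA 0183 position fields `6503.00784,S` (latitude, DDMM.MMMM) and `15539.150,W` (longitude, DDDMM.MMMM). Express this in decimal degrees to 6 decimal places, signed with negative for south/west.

Lat: degrees = first 2 digits = 65, minutes = 3.00784; 65 + 3.00784/60 = 65.0501307
S → negative
λ: degrees = first 3 digits = 155, minutes = 39.15; 155 + 39.15/60 = 155.6525000
W → negative

-65.050131, -155.652500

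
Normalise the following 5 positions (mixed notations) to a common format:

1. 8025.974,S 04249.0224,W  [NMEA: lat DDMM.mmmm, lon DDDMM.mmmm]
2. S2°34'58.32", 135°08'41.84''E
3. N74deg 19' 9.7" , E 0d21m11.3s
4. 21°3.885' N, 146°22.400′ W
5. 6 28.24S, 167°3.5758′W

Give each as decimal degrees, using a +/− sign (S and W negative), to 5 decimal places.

Point 1:
  φ: degrees = first 2 digits = 80, minutes = 25.974; 80 + 25.974/60 = 80.432900
  hemisphere S, so the sign is −
  Lon: degrees = first 3 digits = 42, minutes = 49.0224; 42 + 49.0224/60 = 42.817040
  W ⇒ negate
Point 2:
  Latitude: 2° + 34/60 + 58.32/3600 = 2 + 0.566667 + 0.016200 = 2.582867
  hemisphere S, so the sign is −
  λ: 135 + 8/60 + 41.84/3600 = 135.144956
  E → positive
Point 3:
  Latitude: 74 + 19/60 + 9.7/3600 = 74.319361
  N ⇒ keep positive
  Longitude: 0° + 21/60 + 11.3/3600 = 0 + 0.350000 + 0.003139 = 0.353139
  E ⇒ keep positive
Point 4:
  φ: 3.885′ = 0.064750°; total 21.064750
  N ⇒ keep positive
  λ: 22.4′ = 0.373333°; total 146.373333
  W → negative
Point 5:
  Lat: 28.24′ = 0.470667°; total 6.470667
  S ⇒ negate
  Longitude: 3.5758′ = 0.059597°; total 167.059597
  hemisphere W, so the sign is −

1. -80.43290, -42.81704
2. -2.58287, 135.14496
3. 74.31936, 0.35314
4. 21.06475, -146.37333
5. -6.47067, -167.05960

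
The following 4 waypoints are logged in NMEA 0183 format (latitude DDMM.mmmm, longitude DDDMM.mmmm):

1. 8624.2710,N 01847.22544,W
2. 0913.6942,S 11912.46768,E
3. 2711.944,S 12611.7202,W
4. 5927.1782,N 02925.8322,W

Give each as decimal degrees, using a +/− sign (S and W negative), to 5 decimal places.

1. 86.40452, -18.78709
2. -9.22824, 119.20779
3. -27.19907, -126.19534
4. 59.45297, -29.43054

Point 1:
  Latitude: split at 2 digits → 86° and 24.271′; 86 + 24.271/60 = 86.404517
  N ⇒ keep positive
  λ: degrees = first 3 digits = 18, minutes = 47.22544; 18 + 47.22544/60 = 18.787091
  W → negative
Point 2:
  Lat: degrees = first 2 digits = 9, minutes = 13.6942; 9 + 13.6942/60 = 9.228237
  S → negative
  λ: split at 3 digits → 119° and 12.46768′; 119 + 12.46768/60 = 119.207795
  E → positive
Point 3:
  φ: degrees = first 2 digits = 27, minutes = 11.944; 27 + 11.944/60 = 27.199067
  S → negative
  Longitude: split at 3 digits → 126° and 11.7202′; 126 + 11.7202/60 = 126.195337
  W ⇒ negate
Point 4:
  φ: degrees = first 2 digits = 59, minutes = 27.1782; 59 + 27.1782/60 = 59.452970
  N → positive
  λ: split at 3 digits → 029° and 25.8322′; 29 + 25.8322/60 = 29.430537
  W ⇒ negate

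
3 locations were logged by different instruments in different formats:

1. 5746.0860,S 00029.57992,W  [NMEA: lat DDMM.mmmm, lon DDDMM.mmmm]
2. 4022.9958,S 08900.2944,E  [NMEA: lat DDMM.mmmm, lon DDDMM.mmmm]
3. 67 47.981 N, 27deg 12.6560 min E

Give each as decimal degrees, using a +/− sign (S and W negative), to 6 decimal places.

1. -57.768100, -0.492999
2. -40.383263, 89.004907
3. 67.799683, 27.210933

Point 1:
  Lat: degrees = first 2 digits = 57, minutes = 46.086; 57 + 46.086/60 = 57.7681000
  hemisphere S, so the sign is −
  Longitude: degrees = first 3 digits = 0, minutes = 29.57992; 0 + 29.57992/60 = 0.4929987
  hemisphere W, so the sign is −
Point 2:
  φ: degrees = first 2 digits = 40, minutes = 22.9958; 40 + 22.9958/60 = 40.3832633
  hemisphere S, so the sign is −
  λ: split at 3 digits → 089° and 0.2944′; 89 + 0.2944/60 = 89.0049067
  E → positive
Point 3:
  φ: 47.981′ = 0.799683°; total 67.7996833
  N ⇒ keep positive
  λ: 27 + 12.656/60 = 27.2109333
  E ⇒ keep positive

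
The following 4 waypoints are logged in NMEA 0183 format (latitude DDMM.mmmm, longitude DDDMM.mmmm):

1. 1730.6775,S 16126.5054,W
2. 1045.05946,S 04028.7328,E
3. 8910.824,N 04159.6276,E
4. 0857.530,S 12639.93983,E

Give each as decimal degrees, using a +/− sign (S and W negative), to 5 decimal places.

1. -17.51129, -161.44176
2. -10.75099, 40.47888
3. 89.18040, 41.99379
4. -8.95883, 126.66566

Point 1:
  Latitude: split at 2 digits → 17° and 30.6775′; 17 + 30.6775/60 = 17.511292
  S ⇒ negate
  λ: degrees = first 3 digits = 161, minutes = 26.5054; 161 + 26.5054/60 = 161.441757
  W ⇒ negate
Point 2:
  Lat: split at 2 digits → 10° and 45.05946′; 10 + 45.05946/60 = 10.750991
  S ⇒ negate
  Lon: degrees = first 3 digits = 40, minutes = 28.7328; 40 + 28.7328/60 = 40.478880
  E ⇒ keep positive
Point 3:
  φ: split at 2 digits → 89° and 10.824′; 89 + 10.824/60 = 89.180400
  N ⇒ keep positive
  λ: split at 3 digits → 041° and 59.6276′; 41 + 59.6276/60 = 41.993793
  E → positive
Point 4:
  Latitude: split at 2 digits → 08° and 57.53′; 8 + 57.53/60 = 8.958833
  hemisphere S, so the sign is −
  λ: degrees = first 3 digits = 126, minutes = 39.93983; 126 + 39.93983/60 = 126.665664
  E → positive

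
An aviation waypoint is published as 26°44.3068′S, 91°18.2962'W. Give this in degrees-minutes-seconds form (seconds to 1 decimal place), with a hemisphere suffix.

Lat: fractional minutes 0.30680 × 60 = 18.408″
Lon: 18.29620′ → 18′ and 0.29620 × 60 = 17.772″

26°44′18.4″ S, 91°18′17.8″ W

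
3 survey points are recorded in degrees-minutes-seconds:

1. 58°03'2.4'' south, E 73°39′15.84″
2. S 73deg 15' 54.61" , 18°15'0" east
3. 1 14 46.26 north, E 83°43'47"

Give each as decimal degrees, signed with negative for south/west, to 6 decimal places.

Point 1:
  Lat: 58 + 3/60 + 2.4/3600 = 58.0506667
  S ⇒ negate
  Lon: 73° + 39/60 + 15.84/3600 = 73 + 0.650000 + 0.004400 = 73.6544000
  E → positive
Point 2:
  Lat: 73° + 15/60 + 54.61/3600 = 73 + 0.250000 + 0.015169 = 73.2651694
  hemisphere S, so the sign is −
  Lon: 15′ + 0″ = 15.00000′; 18 + 15.00000/60 = 18.2500000
  E → positive
Point 3:
  φ: 1 + 14/60 + 46.26/3600 = 1.2461833
  N ⇒ keep positive
  λ: 43′ + 47″ = 43.78333′; 83 + 43.78333/60 = 83.7297222
  E ⇒ keep positive

1. -58.050667, 73.654400
2. -73.265169, 18.250000
3. 1.246183, 83.729722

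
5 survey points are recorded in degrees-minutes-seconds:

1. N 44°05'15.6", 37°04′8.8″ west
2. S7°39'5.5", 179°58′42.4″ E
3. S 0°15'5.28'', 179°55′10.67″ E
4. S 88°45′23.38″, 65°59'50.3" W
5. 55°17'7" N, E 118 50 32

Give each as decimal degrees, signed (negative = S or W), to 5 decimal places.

1. 44.08767, -37.06911
2. -7.65153, 179.97844
3. -0.25147, 179.91963
4. -88.75649, -65.99731
5. 55.28528, 118.84222

Point 1:
  Lat: 5′ + 15.6″ = 5.26000′; 44 + 5.26000/60 = 44.087667
  N → positive
  λ: 4′ + 8.8″ = 4.14667′; 37 + 4.14667/60 = 37.069111
  hemisphere W, so the sign is −
Point 2:
  Lat: 7 + 39/60 + 5.5/3600 = 7.651528
  S ⇒ negate
  λ: 58′ + 42.4″ = 58.70667′; 179 + 58.70667/60 = 179.978444
  E ⇒ keep positive
Point 3:
  Latitude: 0 + 15/60 + 5.28/3600 = 0.251467
  S → negative
  Lon: 179 + 55/60 + 10.67/3600 = 179.919631
  E → positive
Point 4:
  φ: 88 + 45/60 + 23.38/3600 = 88.756494
  S → negative
  λ: 65 + 59/60 + 50.3/3600 = 65.997306
  W ⇒ negate
Point 5:
  Lat: 55° + 17/60 + 7/3600 = 55 + 0.283333 + 0.001944 = 55.285278
  N ⇒ keep positive
  Lon: 50′ + 32″ = 50.53333′; 118 + 50.53333/60 = 118.842222
  E → positive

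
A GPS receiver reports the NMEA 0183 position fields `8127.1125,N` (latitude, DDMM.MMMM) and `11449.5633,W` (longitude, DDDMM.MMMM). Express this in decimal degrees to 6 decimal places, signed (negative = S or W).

81.451875, -114.826055

Latitude: split at 2 digits → 81° and 27.1125′; 81 + 27.1125/60 = 81.4518750
N ⇒ keep positive
Longitude: split at 3 digits → 114° and 49.5633′; 114 + 49.5633/60 = 114.8260550
W → negative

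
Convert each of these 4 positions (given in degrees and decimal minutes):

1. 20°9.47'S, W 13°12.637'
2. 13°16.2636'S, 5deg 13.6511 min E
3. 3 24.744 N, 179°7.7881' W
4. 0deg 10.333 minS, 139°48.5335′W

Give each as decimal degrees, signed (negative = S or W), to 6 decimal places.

Point 1:
  Lat: 9.47′ = 0.157833°; total 20.1578333
  hemisphere S, so the sign is −
  Longitude: 13 + 12.637/60 = 13.2106167
  W ⇒ negate
Point 2:
  φ: 13 + 16.2636/60 = 13.2710600
  S ⇒ negate
  Longitude: 5 + 13.6511/60 = 5.2275183
  E → positive
Point 3:
  Lat: 24.744′ = 0.412400°; total 3.4124000
  N → positive
  Lon: 7.7881′ = 0.129802°; total 179.1298017
  W → negative
Point 4:
  Latitude: 0 + 10.333/60 = 0.1722167
  hemisphere S, so the sign is −
  Lon: 48.5335′ = 0.808892°; total 139.8088917
  W → negative

1. -20.157833, -13.210617
2. -13.271060, 5.227518
3. 3.412400, -179.129802
4. -0.172217, -139.808892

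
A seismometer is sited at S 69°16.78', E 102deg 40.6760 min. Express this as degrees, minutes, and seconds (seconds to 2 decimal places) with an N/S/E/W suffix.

69°16′46.80″ S, 102°40′40.56″ E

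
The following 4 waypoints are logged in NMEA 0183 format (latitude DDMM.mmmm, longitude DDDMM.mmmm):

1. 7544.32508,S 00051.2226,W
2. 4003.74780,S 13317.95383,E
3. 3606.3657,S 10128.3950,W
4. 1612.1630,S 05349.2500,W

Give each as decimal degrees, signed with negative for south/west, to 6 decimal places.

1. -75.738751, -0.853710
2. -40.062463, 133.299231
3. -36.106095, -101.473250
4. -16.202717, -53.820833

Point 1:
  Lat: degrees = first 2 digits = 75, minutes = 44.32508; 75 + 44.32508/60 = 75.7387513
  hemisphere S, so the sign is −
  λ: degrees = first 3 digits = 0, minutes = 51.2226; 0 + 51.2226/60 = 0.8537100
  W ⇒ negate
Point 2:
  φ: degrees = first 2 digits = 40, minutes = 3.7478; 40 + 3.7478/60 = 40.0624633
  S → negative
  Lon: split at 3 digits → 133° and 17.95383′; 133 + 17.95383/60 = 133.2992305
  E ⇒ keep positive
Point 3:
  Lat: split at 2 digits → 36° and 6.3657′; 36 + 6.3657/60 = 36.1060950
  S → negative
  λ: split at 3 digits → 101° and 28.395′; 101 + 28.395/60 = 101.4732500
  W → negative
Point 4:
  φ: degrees = first 2 digits = 16, minutes = 12.163; 16 + 12.163/60 = 16.2027167
  S → negative
  λ: degrees = first 3 digits = 53, minutes = 49.25; 53 + 49.25/60 = 53.8208333
  W ⇒ negate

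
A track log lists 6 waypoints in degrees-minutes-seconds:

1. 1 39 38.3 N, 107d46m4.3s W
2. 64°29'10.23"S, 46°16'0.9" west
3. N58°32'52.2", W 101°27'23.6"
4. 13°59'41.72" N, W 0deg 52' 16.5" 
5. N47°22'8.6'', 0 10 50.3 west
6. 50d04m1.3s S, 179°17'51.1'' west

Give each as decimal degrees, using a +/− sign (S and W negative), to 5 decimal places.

1. 1.66064, -107.76786
2. -64.48618, -46.26692
3. 58.54783, -101.45656
4. 13.99492, -0.87125
5. 47.36906, -0.18064
6. -50.06703, -179.29753

Point 1:
  φ: 1 + 39/60 + 38.3/3600 = 1.660639
  N ⇒ keep positive
  Lon: 107° + 46/60 + 4.3/3600 = 107 + 0.766667 + 0.001194 = 107.767861
  W ⇒ negate
Point 2:
  Lat: 29′ + 10.23″ = 29.17050′; 64 + 29.17050/60 = 64.486175
  S → negative
  Lon: 16′ + 0.9″ = 16.01500′; 46 + 16.01500/60 = 46.266917
  W ⇒ negate
Point 3:
  φ: 58 + 32/60 + 52.2/3600 = 58.547833
  N → positive
  Longitude: 101° + 27/60 + 23.6/3600 = 101 + 0.450000 + 0.006556 = 101.456556
  W ⇒ negate
Point 4:
  Lat: 13° + 59/60 + 41.72/3600 = 13 + 0.983333 + 0.011589 = 13.994922
  N ⇒ keep positive
  Lon: 52′ + 16.5″ = 52.27500′; 0 + 52.27500/60 = 0.871250
  W ⇒ negate
Point 5:
  Lat: 47° + 22/60 + 8.6/3600 = 47 + 0.366667 + 0.002389 = 47.369056
  N ⇒ keep positive
  Longitude: 10′ + 50.3″ = 10.83833′; 0 + 10.83833/60 = 0.180639
  W ⇒ negate
Point 6:
  Lat: 50° + 4/60 + 1.3/3600 = 50 + 0.066667 + 0.000361 = 50.067028
  S ⇒ negate
  Longitude: 17′ + 51.1″ = 17.85167′; 179 + 17.85167/60 = 179.297528
  W → negative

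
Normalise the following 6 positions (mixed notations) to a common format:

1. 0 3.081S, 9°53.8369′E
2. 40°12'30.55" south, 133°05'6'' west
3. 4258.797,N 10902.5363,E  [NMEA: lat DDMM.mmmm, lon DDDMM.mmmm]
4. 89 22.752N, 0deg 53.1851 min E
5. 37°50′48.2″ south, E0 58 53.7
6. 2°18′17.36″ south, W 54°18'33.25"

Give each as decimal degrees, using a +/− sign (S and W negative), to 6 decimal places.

Point 1:
  Lat: 0 + 3.081/60 = 0.0513500
  hemisphere S, so the sign is −
  Longitude: 53.8369′ = 0.897282°; total 9.8972817
  E ⇒ keep positive
Point 2:
  Lat: 40 + 12/60 + 30.55/3600 = 40.2084861
  hemisphere S, so the sign is −
  Lon: 133° + 5/60 + 6/3600 = 133 + 0.083333 + 0.001667 = 133.0850000
  hemisphere W, so the sign is −
Point 3:
  Lat: split at 2 digits → 42° and 58.797′; 42 + 58.797/60 = 42.9799500
  N ⇒ keep positive
  Longitude: split at 3 digits → 109° and 2.5363′; 109 + 2.5363/60 = 109.0422717
  E → positive
Point 4:
  φ: 22.752′ = 0.379200°; total 89.3792000
  N ⇒ keep positive
  Lon: 0 + 53.1851/60 = 0.8864183
  E → positive
Point 5:
  Lat: 37 + 50/60 + 48.2/3600 = 37.8467222
  S ⇒ negate
  Lon: 58′ + 53.7″ = 58.89500′; 0 + 58.89500/60 = 0.9815833
  E ⇒ keep positive
Point 6:
  φ: 2° + 18/60 + 17.36/3600 = 2 + 0.300000 + 0.004822 = 2.3048222
  S → negative
  λ: 54 + 18/60 + 33.25/3600 = 54.3092361
  W → negative

1. -0.051350, 9.897282
2. -40.208486, -133.085000
3. 42.979950, 109.042272
4. 89.379200, 0.886418
5. -37.846722, 0.981583
6. -2.304822, -54.309236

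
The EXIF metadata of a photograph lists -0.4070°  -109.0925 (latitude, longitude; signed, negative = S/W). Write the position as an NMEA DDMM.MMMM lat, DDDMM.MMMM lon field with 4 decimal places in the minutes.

Latitude is negative → S; |value| = 0.407000
Lat: 0° + 0.407000 × 60 = 0° 24.420000′
Longitude is negative → W; |value| = 109.092500
Longitude: fractional part 0.092500 → 5.550000 minutes

0024.4200,S / 10905.5500,W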